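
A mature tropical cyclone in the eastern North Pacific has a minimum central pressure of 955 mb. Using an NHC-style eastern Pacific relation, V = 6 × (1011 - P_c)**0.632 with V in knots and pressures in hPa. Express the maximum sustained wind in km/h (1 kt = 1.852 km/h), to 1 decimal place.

ΔP = 1011 − 955 = 56 mb.
V ≈ 6 × 56^0.632 = 6 × 12.731 ≈ 76.385 kt.
76.385 × 1.852 ≈ 141.46 km/h → 141.5 km/h.

141.5 km/h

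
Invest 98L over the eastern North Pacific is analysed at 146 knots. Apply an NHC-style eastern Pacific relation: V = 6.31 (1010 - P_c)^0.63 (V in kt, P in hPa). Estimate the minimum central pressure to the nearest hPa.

ΔP = (V / 6.31)^(1/0.63) = (146/6.31)^1.587.
146/6.31 = 23.138; 23.138^1.587 ≈ 146.42 hPa.
P_c = 1010 − 146.42 = 863.58 ≈ 864 hPa.

864 hPa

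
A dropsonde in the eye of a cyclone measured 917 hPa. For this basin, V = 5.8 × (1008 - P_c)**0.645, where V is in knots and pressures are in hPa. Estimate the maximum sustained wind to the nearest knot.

ΔP = 1008 − 917 = 91 hPa.
91^0.645 ≈ 18.348.
V ≈ 5.8 × 18.348 ≈ 106.4 kt.

106 kt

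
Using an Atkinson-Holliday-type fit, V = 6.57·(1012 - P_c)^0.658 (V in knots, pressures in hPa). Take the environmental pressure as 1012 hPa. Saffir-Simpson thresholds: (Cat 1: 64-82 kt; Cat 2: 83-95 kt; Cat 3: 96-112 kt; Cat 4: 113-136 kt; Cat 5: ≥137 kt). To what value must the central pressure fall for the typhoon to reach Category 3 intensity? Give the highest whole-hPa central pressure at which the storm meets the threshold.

953 hPa

Category 3 begins at V = 96 kt.
Required ΔP = (96/6.57)^(1/0.658) = 14.612^1.520 ≈ 58.89 hPa.
P_c ≤ 1012 − 58.89 = 953.11, so the highest integer P_c is 953 hPa.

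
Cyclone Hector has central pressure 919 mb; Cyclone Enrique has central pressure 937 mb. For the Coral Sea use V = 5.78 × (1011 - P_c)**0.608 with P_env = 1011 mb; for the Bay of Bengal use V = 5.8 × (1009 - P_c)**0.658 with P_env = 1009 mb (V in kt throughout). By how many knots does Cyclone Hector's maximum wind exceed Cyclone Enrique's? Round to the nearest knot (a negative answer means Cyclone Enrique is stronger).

Cyclone Hector: ΔP = 92; V ≈ 5.78 × 92^0.608 ≈ 90.35 kt.
Cyclone Enrique: ΔP = 72; V ≈ 5.8 × 72^0.658 ≈ 96.73 kt.
Difference ≈ 90.35 − 96.73 = -6.38 → -6 kt.

-6 kt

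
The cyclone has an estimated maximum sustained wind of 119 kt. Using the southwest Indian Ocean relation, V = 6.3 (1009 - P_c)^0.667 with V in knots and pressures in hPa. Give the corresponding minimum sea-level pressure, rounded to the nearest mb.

927 mb

ΔP = (V / 6.3)^(1/0.667) = (119/6.3)^1.499.
119/6.3 = 18.889; 18.889^1.499 ≈ 81.91 mb.
P_c = 1009 − 81.91 = 927.09 ≈ 927 mb.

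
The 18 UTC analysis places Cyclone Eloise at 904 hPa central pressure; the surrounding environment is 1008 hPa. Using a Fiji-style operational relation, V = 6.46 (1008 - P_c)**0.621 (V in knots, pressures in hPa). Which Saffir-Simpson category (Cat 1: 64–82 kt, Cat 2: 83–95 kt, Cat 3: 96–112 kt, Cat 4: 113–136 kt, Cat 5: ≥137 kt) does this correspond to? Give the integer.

4

ΔP = 1008 − 904 = 104 hPa.
V ≈ 6.46 × 104^0.621 = 6.46 × 17.89 ≈ 116 kt.
116 kt falls in the Category 4 band.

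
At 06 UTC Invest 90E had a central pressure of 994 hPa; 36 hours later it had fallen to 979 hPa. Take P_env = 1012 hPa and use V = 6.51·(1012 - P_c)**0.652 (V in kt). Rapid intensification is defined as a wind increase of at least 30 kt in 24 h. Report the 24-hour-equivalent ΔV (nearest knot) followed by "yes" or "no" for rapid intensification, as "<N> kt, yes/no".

14 kt, no

V₁: ΔP = 18, V ≈ 6.51 × 18^0.652 ≈ 42.86 kt.
V₂: ΔP = 33, V ≈ 6.51 × 33^0.652 ≈ 63.63 kt.
ΔV over 36 h = 20.77 kt → 24 h equivalent = 20.77 × 24/36 ≈ 13.85 kt.
14 kt < 30 kt ⇒ not rapid intensification.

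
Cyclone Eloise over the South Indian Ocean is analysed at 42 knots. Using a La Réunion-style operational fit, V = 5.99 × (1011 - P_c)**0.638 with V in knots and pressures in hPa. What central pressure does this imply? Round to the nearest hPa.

990 hPa

ΔP = (V / 5.99)^(1/0.638) = (42/5.99)^1.567.
42/5.99 = 7.012; 7.012^1.567 ≈ 21.17 hPa.
P_c = 1011 − 21.17 = 989.83 ≈ 990 hPa.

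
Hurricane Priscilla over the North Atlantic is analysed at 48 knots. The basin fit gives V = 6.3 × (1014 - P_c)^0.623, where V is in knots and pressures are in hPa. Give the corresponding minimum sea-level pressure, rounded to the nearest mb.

988 mb

ΔP = (V / 6.3)^(1/0.623) = (48/6.3)^1.605.
48/6.3 = 7.619; 7.619^1.605 ≈ 26.04 mb.
P_c = 1014 − 26.04 = 987.96 ≈ 988 mb.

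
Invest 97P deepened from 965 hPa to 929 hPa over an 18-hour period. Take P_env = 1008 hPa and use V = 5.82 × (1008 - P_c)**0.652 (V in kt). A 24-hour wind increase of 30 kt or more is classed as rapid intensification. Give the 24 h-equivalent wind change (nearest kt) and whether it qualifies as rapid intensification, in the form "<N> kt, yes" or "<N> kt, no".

V₁: ΔP = 43, V ≈ 5.82 × 43^0.652 ≈ 67.60 kt.
V₂: ΔP = 79, V ≈ 5.82 × 79^0.652 ≈ 100.50 kt.
ΔV over 18 h = 32.90 kt → 24 h equivalent = 32.90 × 24/18 ≈ 43.87 kt.
44 kt ≥ 30 kt ⇒ rapid intensification.

44 kt, yes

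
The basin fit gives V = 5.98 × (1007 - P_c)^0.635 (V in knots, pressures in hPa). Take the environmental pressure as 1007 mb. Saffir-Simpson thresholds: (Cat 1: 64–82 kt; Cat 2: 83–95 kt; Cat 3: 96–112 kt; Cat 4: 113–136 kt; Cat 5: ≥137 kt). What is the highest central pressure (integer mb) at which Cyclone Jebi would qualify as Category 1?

Category 1 begins at V = 64 kt.
Required ΔP = (64/5.98)^(1/0.635) = 10.702^1.575 ≈ 41.80 mb.
P_c ≤ 1007 − 41.80 = 965.20, so the highest integer P_c is 965 mb.

965 mb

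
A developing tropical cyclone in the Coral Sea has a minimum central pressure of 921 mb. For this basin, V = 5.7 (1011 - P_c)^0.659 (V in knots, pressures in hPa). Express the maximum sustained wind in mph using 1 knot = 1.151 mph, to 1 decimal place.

ΔP = 1011 − 921 = 90 mb.
V ≈ 5.7 × 90^0.659 = 5.7 × 19.402 ≈ 110.591 kt.
110.591 × 1.151 ≈ 127.29 mph → 127.3 mph.

127.3 mph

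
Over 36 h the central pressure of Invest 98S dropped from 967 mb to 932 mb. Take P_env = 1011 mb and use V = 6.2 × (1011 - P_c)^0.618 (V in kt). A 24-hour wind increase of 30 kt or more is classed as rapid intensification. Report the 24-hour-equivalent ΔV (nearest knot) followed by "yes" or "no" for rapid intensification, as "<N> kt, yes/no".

19 kt, no

V₁: ΔP = 44, V ≈ 6.2 × 44^0.618 ≈ 64.28 kt.
V₂: ΔP = 79, V ≈ 6.2 × 79^0.618 ≈ 92.28 kt.
ΔV over 36 h = 28.00 kt → 24 h equivalent = 28.00 × 24/36 ≈ 18.67 kt.
19 kt < 30 kt ⇒ not rapid intensification.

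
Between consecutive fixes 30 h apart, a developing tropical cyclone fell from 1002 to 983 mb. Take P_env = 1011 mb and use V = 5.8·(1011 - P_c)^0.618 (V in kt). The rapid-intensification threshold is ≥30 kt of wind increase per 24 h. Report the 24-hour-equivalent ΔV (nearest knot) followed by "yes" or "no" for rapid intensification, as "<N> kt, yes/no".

V₁: ΔP = 9, V ≈ 5.8 × 9^0.618 ≈ 22.55 kt.
V₂: ΔP = 28, V ≈ 5.8 × 28^0.618 ≈ 45.47 kt.
ΔV over 30 h = 22.92 kt → 24 h equivalent = 22.92 × 24/30 ≈ 18.34 kt.
18 kt < 30 kt ⇒ not rapid intensification.

18 kt, no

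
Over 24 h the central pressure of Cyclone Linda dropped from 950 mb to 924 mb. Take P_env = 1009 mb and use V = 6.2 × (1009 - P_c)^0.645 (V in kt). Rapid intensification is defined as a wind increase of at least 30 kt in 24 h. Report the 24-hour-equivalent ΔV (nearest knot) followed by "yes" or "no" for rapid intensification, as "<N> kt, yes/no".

V₁: ΔP = 59, V ≈ 6.2 × 59^0.645 ≈ 86.02 kt.
V₂: ΔP = 85, V ≈ 6.2 × 85^0.645 ≈ 108.86 kt.
ΔV over 24 h = 22.84 kt → 24 h equivalent = 22.84 × 24/24 ≈ 22.84 kt.
23 kt < 30 kt ⇒ not rapid intensification.

23 kt, no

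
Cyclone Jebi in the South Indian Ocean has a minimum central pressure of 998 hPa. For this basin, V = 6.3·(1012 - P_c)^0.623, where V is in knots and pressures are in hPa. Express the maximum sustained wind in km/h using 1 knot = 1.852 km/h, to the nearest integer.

60 km/h

ΔP = 1012 − 998 = 14 hPa.
V ≈ 6.3 × 14^0.623 = 6.3 × 5.177 ≈ 32.612 kt.
32.612 × 1.852 ≈ 60.40 km/h → 60 km/h.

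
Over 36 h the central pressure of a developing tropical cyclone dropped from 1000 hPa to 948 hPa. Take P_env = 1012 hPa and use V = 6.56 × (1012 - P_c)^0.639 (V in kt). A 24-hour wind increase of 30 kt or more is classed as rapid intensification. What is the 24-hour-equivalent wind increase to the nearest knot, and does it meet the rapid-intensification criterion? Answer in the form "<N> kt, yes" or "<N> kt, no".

V₁: ΔP = 12, V ≈ 6.56 × 12^0.639 ≈ 32.10 kt.
V₂: ΔP = 64, V ≈ 6.56 × 64^0.639 ≈ 93.55 kt.
ΔV over 36 h = 61.45 kt → 24 h equivalent = 61.45 × 24/36 ≈ 40.97 kt.
41 kt ≥ 30 kt ⇒ rapid intensification.

41 kt, yes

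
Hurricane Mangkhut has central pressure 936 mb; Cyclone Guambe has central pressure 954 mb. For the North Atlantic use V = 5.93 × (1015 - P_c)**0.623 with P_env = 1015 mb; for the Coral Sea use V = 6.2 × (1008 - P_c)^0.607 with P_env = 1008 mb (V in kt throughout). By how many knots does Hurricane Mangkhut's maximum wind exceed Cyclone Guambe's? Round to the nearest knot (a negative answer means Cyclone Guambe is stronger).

Hurricane Mangkhut: ΔP = 79; V ≈ 5.93 × 79^0.623 ≈ 90.21 kt.
Cyclone Guambe: ΔP = 54; V ≈ 6.2 × 54^0.607 ≈ 69.82 kt.
Difference ≈ 90.21 − 69.82 = 20.39 → 20 kt.

20 kt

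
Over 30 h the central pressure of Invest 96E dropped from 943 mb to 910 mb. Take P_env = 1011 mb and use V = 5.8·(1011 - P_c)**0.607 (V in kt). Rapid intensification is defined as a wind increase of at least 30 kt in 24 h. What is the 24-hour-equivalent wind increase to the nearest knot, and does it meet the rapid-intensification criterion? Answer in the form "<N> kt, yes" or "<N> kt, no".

16 kt, no

V₁: ΔP = 68, V ≈ 5.8 × 68^0.607 ≈ 75.12 kt.
V₂: ΔP = 101, V ≈ 5.8 × 101^0.607 ≈ 95.51 kt.
ΔV over 30 h = 20.39 kt → 24 h equivalent = 20.39 × 24/30 ≈ 16.31 kt.
16 kt < 30 kt ⇒ not rapid intensification.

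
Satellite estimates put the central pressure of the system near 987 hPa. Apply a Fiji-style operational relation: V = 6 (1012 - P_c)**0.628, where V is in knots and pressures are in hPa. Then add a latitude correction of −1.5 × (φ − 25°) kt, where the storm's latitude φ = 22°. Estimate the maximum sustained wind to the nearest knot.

50 kt

ΔP = 1012 − 987 = 25 hPa.
25^0.628 ≈ 7.549.
V ≈ 6 × 7.549 ≈ 45.3 kt.
Latitude correction: −1.5 × (22 − 25) = 4.5 kt.
Corrected V ≈ 49.8 kt → 50 kt.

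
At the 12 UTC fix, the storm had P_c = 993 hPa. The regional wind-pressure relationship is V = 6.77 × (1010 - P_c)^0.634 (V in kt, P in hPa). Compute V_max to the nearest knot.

ΔP = 1010 − 993 = 17 hPa.
17^0.634 ≈ 6.027.
V ≈ 6.77 × 6.027 ≈ 40.8 kt.

41 kt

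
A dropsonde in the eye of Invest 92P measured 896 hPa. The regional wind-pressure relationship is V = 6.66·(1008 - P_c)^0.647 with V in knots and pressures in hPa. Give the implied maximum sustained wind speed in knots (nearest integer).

141 kt

ΔP = 1008 − 896 = 112 hPa.
112^0.647 ≈ 21.176.
V ≈ 6.66 × 21.176 ≈ 141.0 kt.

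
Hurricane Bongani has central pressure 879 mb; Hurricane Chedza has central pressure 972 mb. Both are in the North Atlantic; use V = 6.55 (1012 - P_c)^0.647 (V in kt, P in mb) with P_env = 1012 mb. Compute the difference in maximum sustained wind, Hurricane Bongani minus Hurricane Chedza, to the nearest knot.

84 kt

Hurricane Bongani: ΔP = 133; V ≈ 6.55 × 133^0.647 ≈ 155.01 kt.
Hurricane Chedza: ΔP = 40; V ≈ 6.55 × 40^0.647 ≈ 71.25 kt.
Difference ≈ 155.01 − 71.25 = 83.76 → 84 kt.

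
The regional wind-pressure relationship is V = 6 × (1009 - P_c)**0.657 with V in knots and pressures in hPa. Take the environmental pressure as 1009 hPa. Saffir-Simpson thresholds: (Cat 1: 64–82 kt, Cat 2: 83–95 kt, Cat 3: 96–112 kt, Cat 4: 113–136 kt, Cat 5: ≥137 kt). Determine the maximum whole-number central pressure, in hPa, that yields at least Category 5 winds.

Category 5 begins at V = 137 kt.
Required ΔP = (137/6)^(1/0.657) = 22.833^1.522 ≈ 116.91 hPa.
P_c ≤ 1009 − 116.91 = 892.09, so the highest integer P_c is 892 hPa.

892 hPa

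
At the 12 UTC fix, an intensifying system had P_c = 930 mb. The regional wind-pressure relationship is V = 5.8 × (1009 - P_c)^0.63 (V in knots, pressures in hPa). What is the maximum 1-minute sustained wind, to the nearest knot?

ΔP = 1009 − 930 = 79 mb.
79^0.63 ≈ 15.686.
V ≈ 5.8 × 15.686 ≈ 91.0 kt.

91 kt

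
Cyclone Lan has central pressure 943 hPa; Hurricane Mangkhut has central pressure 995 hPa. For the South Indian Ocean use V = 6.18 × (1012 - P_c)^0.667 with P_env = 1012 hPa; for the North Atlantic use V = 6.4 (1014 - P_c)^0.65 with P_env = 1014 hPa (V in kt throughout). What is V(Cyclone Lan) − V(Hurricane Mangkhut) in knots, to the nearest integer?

61 kt

Cyclone Lan: ΔP = 69; V ≈ 6.18 × 69^0.667 ≈ 104.11 kt.
Hurricane Mangkhut: ΔP = 19; V ≈ 6.4 × 19^0.65 ≈ 43.39 kt.
Difference ≈ 104.11 − 43.39 = 60.72 → 61 kt.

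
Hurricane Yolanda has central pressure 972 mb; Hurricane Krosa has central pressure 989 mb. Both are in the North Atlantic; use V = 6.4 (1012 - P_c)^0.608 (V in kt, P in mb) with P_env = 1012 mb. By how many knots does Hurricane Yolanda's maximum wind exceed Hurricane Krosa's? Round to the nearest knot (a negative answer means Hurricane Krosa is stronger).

Hurricane Yolanda: ΔP = 40; V ≈ 6.4 × 40^0.608 ≈ 60.29 kt.
Hurricane Krosa: ΔP = 23; V ≈ 6.4 × 23^0.608 ≈ 43.06 kt.
Difference ≈ 60.29 − 43.06 = 17.23 → 17 kt.

17 kt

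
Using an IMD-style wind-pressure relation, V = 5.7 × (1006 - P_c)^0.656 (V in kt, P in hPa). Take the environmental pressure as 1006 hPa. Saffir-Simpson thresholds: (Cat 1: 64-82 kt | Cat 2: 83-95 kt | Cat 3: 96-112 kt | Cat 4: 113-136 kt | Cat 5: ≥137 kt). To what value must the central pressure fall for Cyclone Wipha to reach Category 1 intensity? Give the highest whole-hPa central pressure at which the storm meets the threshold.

966 hPa

Category 1 begins at V = 64 kt.
Required ΔP = (64/5.7)^(1/0.656) = 11.228^1.524 ≈ 39.91 hPa.
P_c ≤ 1006 − 39.91 = 966.09, so the highest integer P_c is 966 hPa.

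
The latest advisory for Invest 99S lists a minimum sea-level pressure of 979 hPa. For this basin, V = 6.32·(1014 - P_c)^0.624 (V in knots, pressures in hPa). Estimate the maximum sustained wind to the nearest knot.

ΔP = 1014 − 979 = 35 hPa.
35^0.624 ≈ 9.194.
V ≈ 6.32 × 9.194 ≈ 58.1 kt.

58 kt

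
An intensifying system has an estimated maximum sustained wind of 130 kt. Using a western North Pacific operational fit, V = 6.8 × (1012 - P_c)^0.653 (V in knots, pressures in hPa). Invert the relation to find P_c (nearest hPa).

920 hPa

ΔP = (V / 6.8)^(1/0.653) = (130/6.8)^1.531.
130/6.8 = 19.118; 19.118^1.531 ≈ 91.70 hPa.
P_c = 1012 − 91.70 = 920.30 ≈ 920 hPa.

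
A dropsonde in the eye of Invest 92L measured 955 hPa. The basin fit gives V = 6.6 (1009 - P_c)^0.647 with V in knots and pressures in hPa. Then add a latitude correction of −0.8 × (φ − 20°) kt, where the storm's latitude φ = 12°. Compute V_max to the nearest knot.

94 kt

ΔP = 1009 − 955 = 54 hPa.
54^0.647 ≈ 13.209.
V ≈ 6.6 × 13.209 ≈ 87.2 kt.
Latitude correction: −0.8 × (12 − 20) = 6.4 kt.
Corrected V ≈ 93.6 kt → 94 kt.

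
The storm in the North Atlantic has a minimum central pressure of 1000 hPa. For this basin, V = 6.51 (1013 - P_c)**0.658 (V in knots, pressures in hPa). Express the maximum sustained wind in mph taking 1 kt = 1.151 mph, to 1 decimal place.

ΔP = 1013 − 1000 = 13 hPa.
V ≈ 6.51 × 13^0.658 = 6.51 × 5.407 ≈ 35.201 kt.
35.201 × 1.151 ≈ 40.52 mph → 40.5 mph.

40.5 mph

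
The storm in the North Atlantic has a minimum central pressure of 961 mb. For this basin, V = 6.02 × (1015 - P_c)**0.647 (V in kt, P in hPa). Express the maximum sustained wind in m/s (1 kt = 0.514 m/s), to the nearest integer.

ΔP = 1015 − 961 = 54 mb.
V ≈ 6.02 × 54^0.647 = 6.02 × 13.209 ≈ 79.516 kt.
79.516 × 0.514 ≈ 40.87 m/s → 41 m/s.

41 m/s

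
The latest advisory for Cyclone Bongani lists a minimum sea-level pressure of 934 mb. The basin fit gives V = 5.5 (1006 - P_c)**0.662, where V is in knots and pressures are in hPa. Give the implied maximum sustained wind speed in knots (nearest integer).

93 kt

ΔP = 1006 − 934 = 72 mb.
72^0.662 ≈ 16.965.
V ≈ 5.5 × 16.965 ≈ 93.3 kt.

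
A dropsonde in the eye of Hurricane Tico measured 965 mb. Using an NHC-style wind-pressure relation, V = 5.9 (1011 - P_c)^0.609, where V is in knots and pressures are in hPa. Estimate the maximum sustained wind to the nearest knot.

61 kt

ΔP = 1011 − 965 = 46 mb.
46^0.609 ≈ 10.295.
V ≈ 5.9 × 10.295 ≈ 60.7 kt.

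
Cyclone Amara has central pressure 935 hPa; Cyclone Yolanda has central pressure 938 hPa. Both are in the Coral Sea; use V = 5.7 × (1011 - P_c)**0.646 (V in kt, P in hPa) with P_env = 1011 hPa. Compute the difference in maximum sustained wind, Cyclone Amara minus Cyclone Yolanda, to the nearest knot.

2 kt

Cyclone Amara: ΔP = 76; V ≈ 5.7 × 76^0.646 ≈ 93.51 kt.
Cyclone Yolanda: ΔP = 73; V ≈ 5.7 × 73^0.646 ≈ 91.11 kt.
Difference ≈ 93.51 − 91.11 = 2.40 → 2 kt.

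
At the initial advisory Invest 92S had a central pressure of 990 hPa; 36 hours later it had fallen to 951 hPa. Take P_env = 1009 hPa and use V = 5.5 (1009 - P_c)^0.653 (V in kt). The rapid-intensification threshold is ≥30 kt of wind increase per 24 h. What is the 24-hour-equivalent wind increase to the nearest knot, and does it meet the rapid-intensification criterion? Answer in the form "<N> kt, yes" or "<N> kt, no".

27 kt, no

V₁: ΔP = 19, V ≈ 5.5 × 19^0.653 ≈ 37.62 kt.
V₂: ΔP = 58, V ≈ 5.5 × 58^0.653 ≈ 77.96 kt.
ΔV over 36 h = 40.34 kt → 24 h equivalent = 40.34 × 24/36 ≈ 26.89 kt.
27 kt < 30 kt ⇒ not rapid intensification.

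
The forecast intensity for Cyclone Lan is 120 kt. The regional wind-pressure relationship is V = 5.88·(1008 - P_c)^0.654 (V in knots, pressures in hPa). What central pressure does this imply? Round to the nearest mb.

907 mb

ΔP = (V / 5.88)^(1/0.654) = (120/5.88)^1.529.
120/5.88 = 20.408; 20.408^1.529 ≈ 100.64 mb.
P_c = 1008 − 100.64 = 907.36 ≈ 907 mb.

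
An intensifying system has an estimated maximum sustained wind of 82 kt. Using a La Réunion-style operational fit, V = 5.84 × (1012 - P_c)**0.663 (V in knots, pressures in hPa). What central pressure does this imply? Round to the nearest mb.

958 mb

ΔP = (V / 5.84)^(1/0.663) = (82/5.84)^1.508.
82/5.84 = 14.041; 14.041^1.508 ≈ 53.78 mb.
P_c = 1012 − 53.78 = 958.22 ≈ 958 mb.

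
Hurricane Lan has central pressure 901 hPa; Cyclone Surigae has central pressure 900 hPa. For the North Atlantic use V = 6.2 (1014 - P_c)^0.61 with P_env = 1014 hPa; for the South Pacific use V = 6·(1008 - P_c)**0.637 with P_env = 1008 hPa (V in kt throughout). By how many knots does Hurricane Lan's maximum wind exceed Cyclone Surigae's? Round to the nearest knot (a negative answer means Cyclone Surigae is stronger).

-8 kt

Hurricane Lan: ΔP = 113; V ≈ 6.2 × 113^0.61 ≈ 110.86 kt.
Cyclone Surigae: ΔP = 108; V ≈ 6 × 108^0.637 ≈ 118.42 kt.
Difference ≈ 110.86 − 118.42 = -7.56 → -8 kt.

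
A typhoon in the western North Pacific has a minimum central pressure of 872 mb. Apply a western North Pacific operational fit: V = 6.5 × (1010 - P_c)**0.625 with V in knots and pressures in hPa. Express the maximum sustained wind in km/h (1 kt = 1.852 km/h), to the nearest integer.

ΔP = 1010 − 872 = 138 mb.
V ≈ 6.5 × 138^0.625 = 6.5 × 21.748 ≈ 141.364 kt.
141.364 × 1.852 ≈ 261.81 km/h → 262 km/h.

262 km/h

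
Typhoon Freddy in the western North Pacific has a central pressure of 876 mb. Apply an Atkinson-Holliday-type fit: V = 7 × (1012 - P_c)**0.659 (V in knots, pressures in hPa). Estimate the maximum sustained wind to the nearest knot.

ΔP = 1012 − 876 = 136 mb.
136^0.659 ≈ 25.468.
V ≈ 7 × 25.468 ≈ 178.3 kt.

178 kt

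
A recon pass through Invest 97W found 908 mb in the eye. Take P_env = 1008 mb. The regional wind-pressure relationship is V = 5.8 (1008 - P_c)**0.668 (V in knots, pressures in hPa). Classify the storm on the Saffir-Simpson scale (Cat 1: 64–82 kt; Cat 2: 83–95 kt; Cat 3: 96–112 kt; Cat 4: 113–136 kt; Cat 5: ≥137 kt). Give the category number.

4

ΔP = 1008 − 908 = 100 mb.
V ≈ 5.8 × 100^0.668 = 5.8 × 21.68 ≈ 126 kt.
126 kt falls in the Category 4 band.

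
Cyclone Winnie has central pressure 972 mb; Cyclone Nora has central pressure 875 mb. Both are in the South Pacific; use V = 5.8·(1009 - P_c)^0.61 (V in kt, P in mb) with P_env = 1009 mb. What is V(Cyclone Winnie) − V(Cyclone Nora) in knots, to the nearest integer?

Cyclone Winnie: ΔP = 37; V ≈ 5.8 × 37^0.61 ≈ 52.48 kt.
Cyclone Nora: ΔP = 134; V ≈ 5.8 × 134^0.61 ≈ 115.07 kt.
Difference ≈ 52.48 − 115.07 = -62.59 → -63 kt.

-63 kt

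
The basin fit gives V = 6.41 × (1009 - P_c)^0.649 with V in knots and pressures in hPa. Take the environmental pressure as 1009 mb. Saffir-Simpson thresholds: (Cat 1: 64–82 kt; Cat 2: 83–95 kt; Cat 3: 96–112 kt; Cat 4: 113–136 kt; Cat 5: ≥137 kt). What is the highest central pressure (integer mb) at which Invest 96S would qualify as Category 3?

944 mb

Category 3 begins at V = 96 kt.
Required ΔP = (96/6.41)^(1/0.649) = 14.977^1.541 ≈ 64.73 mb.
P_c ≤ 1009 − 64.73 = 944.27, so the highest integer P_c is 944 mb.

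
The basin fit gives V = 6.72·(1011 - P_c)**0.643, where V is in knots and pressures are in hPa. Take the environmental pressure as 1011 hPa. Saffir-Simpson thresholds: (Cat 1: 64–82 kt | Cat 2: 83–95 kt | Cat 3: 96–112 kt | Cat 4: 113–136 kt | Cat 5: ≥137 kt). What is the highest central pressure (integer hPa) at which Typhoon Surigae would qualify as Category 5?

Category 5 begins at V = 137 kt.
Required ΔP = (137/6.72)^(1/0.643) = 20.387^1.555 ≈ 108.72 hPa.
P_c ≤ 1011 − 108.72 = 902.28, so the highest integer P_c is 902 hPa.

902 hPa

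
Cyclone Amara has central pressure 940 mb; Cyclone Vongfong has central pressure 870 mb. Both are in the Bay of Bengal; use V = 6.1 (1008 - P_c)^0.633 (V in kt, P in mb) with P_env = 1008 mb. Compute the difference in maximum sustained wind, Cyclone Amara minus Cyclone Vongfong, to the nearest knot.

Cyclone Amara: ΔP = 68; V ≈ 6.1 × 68^0.633 ≈ 88.17 kt.
Cyclone Vongfong: ΔP = 138; V ≈ 6.1 × 138^0.633 ≈ 138.00 kt.
Difference ≈ 88.17 − 138.00 = -49.83 → -50 kt.

-50 kt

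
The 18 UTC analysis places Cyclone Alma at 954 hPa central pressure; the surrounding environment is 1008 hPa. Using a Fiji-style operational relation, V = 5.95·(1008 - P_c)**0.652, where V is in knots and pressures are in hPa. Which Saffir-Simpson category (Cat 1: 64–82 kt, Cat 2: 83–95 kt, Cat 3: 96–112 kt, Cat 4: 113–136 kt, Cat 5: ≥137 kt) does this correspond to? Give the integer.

ΔP = 1008 − 954 = 54 hPa.
V ≈ 5.95 × 54^0.652 = 5.95 × 13.47 ≈ 80 kt.
80 kt falls in the Category 1 band.

1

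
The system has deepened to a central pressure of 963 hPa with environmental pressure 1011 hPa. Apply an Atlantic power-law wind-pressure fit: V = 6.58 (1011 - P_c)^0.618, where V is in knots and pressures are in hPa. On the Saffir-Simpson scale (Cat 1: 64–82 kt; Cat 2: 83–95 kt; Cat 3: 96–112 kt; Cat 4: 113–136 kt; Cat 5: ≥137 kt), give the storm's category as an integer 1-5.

ΔP = 1011 − 963 = 48 hPa.
V ≈ 6.58 × 48^0.618 = 6.58 × 10.94 ≈ 72 kt.
72 kt falls in the Category 1 band.

1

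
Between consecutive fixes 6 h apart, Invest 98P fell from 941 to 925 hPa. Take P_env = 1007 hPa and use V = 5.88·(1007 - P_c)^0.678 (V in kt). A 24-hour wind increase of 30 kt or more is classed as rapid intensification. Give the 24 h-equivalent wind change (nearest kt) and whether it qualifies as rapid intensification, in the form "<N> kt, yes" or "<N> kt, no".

64 kt, yes

V₁: ΔP = 66, V ≈ 5.88 × 66^0.678 ≈ 100.70 kt.
V₂: ΔP = 82, V ≈ 5.88 × 82^0.678 ≈ 116.67 kt.
ΔV over 6 h = 15.97 kt → 24 h equivalent = 15.97 × 24/6 ≈ 63.88 kt.
64 kt ≥ 30 kt ⇒ rapid intensification.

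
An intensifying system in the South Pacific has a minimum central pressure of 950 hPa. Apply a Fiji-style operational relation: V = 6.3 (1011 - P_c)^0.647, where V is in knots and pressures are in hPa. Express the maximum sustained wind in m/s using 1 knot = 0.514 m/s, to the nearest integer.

ΔP = 1011 − 950 = 61 hPa.
V ≈ 6.3 × 61^0.647 = 6.3 × 14.293 ≈ 90.043 kt.
90.043 × 0.514 ≈ 46.28 m/s → 46 m/s.

46 m/s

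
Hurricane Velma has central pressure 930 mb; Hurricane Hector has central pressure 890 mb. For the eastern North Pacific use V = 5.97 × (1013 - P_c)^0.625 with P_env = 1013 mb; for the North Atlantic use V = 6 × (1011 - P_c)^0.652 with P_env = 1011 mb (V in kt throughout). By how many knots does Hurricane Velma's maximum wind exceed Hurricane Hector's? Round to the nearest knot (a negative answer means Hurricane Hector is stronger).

-42 kt

Hurricane Velma: ΔP = 83; V ≈ 5.97 × 83^0.625 ≈ 94.49 kt.
Hurricane Hector: ΔP = 121; V ≈ 6 × 121^0.652 ≈ 136.81 kt.
Difference ≈ 94.49 − 136.81 = -42.32 → -42 kt.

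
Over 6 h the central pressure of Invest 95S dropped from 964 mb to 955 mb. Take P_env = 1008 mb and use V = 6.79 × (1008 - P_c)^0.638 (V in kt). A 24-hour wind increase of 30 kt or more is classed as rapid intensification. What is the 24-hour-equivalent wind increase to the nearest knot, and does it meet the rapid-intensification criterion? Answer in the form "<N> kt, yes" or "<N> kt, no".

38 kt, yes

V₁: ΔP = 44, V ≈ 6.79 × 44^0.638 ≈ 75.93 kt.
V₂: ΔP = 53, V ≈ 6.79 × 53^0.638 ≈ 85.50 kt.
ΔV over 6 h = 9.57 kt → 24 h equivalent = 9.57 × 24/6 ≈ 38.28 kt.
38 kt ≥ 30 kt ⇒ rapid intensification.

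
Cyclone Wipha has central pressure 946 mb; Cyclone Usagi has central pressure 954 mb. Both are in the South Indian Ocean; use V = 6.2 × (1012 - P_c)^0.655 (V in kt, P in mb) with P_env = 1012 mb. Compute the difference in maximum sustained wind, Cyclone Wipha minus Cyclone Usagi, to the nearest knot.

8 kt

Cyclone Wipha: ΔP = 66; V ≈ 6.2 × 66^0.655 ≈ 96.43 kt.
Cyclone Usagi: ΔP = 58; V ≈ 6.2 × 58^0.655 ≈ 88.60 kt.
Difference ≈ 96.43 − 88.60 = 7.83 → 8 kt.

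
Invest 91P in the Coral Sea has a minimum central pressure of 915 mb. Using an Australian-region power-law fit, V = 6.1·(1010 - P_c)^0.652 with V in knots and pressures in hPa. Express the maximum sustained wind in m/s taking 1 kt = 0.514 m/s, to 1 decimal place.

61.1 m/s

ΔP = 1010 − 915 = 95 mb.
V ≈ 6.1 × 95^0.652 = 6.1 × 19.475 ≈ 118.797 kt.
118.797 × 0.514 ≈ 61.06 m/s → 61.1 m/s.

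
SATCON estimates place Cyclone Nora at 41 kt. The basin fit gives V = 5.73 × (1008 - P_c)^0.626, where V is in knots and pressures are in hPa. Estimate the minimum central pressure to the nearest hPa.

985 hPa

ΔP = (V / 5.73)^(1/0.626) = (41/5.73)^1.597.
41/5.73 = 7.155; 7.155^1.597 ≈ 23.19 hPa.
P_c = 1008 − 23.19 = 984.81 ≈ 985 hPa.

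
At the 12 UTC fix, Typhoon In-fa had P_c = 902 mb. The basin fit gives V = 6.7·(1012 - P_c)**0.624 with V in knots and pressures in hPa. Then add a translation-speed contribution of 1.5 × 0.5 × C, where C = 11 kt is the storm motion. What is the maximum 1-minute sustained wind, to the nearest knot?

ΔP = 1012 − 902 = 110 mb.
110^0.624 ≈ 18.786.
V ≈ 6.7 × 18.786 ≈ 125.9 kt.
Translation term: 1.5 × 0.5 × 11 = 8.25 kt.
Corrected V ≈ 134.15 kt → 134 kt.

134 kt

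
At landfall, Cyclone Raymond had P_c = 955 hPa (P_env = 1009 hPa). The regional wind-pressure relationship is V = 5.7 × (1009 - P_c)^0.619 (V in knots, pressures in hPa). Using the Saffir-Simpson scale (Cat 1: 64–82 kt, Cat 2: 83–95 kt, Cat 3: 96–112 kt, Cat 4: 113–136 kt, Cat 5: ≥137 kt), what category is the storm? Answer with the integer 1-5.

ΔP = 1009 − 955 = 54 hPa.
V ≈ 5.7 × 54^0.619 = 5.7 × 11.81 ≈ 67 kt.
67 kt falls in the Category 1 band.

1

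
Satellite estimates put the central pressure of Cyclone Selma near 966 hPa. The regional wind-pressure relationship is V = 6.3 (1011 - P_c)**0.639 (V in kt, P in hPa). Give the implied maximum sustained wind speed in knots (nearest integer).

ΔP = 1011 − 966 = 45 hPa.
45^0.639 ≈ 11.387.
V ≈ 6.3 × 11.387 ≈ 71.7 kt.

72 kt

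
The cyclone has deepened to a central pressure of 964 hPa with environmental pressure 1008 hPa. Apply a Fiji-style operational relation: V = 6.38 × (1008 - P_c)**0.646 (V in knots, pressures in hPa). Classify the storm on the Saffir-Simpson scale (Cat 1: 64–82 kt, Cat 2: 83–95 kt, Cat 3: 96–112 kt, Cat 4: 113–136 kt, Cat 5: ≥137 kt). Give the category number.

ΔP = 1008 − 964 = 44 hPa.
V ≈ 6.38 × 44^0.646 = 6.38 × 11.53 ≈ 74 kt.
74 kt falls in the Category 1 band.

1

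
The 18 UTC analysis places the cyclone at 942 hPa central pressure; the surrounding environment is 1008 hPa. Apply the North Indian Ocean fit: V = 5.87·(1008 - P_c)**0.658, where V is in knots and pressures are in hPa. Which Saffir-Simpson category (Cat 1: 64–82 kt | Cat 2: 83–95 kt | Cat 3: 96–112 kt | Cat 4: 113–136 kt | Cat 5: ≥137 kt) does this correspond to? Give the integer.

ΔP = 1008 − 942 = 66 hPa.
V ≈ 5.87 × 66^0.658 = 5.87 × 15.75 ≈ 92 kt.
92 kt falls in the Category 2 band.

2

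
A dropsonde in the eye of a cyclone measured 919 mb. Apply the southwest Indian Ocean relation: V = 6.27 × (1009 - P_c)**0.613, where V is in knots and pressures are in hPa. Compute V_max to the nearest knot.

ΔP = 1009 − 919 = 90 mb.
90^0.613 ≈ 15.774.
V ≈ 6.27 × 15.774 ≈ 98.9 kt.

99 kt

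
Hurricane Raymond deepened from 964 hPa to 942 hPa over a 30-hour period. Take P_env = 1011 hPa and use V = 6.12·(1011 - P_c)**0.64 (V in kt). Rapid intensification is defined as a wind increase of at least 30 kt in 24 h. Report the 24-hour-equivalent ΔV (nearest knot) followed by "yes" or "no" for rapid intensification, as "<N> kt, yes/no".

16 kt, no

V₁: ΔP = 47, V ≈ 6.12 × 47^0.64 ≈ 71.93 kt.
V₂: ΔP = 69, V ≈ 6.12 × 69^0.64 ≈ 91.96 kt.
ΔV over 30 h = 20.03 kt → 24 h equivalent = 20.03 × 24/30 ≈ 16.02 kt.
16 kt < 30 kt ⇒ not rapid intensification.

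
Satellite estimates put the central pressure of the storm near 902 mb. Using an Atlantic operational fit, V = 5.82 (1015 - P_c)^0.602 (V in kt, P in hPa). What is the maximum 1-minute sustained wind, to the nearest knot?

ΔP = 1015 − 902 = 113 mb.
113^0.602 ≈ 17.217.
V ≈ 5.82 × 17.217 ≈ 100.2 kt.

100 kt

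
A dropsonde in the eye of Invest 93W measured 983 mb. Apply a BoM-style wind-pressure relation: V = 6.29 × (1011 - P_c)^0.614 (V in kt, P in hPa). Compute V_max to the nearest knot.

49 kt

ΔP = 1011 − 983 = 28 mb.
28^0.614 ≈ 7.737.
V ≈ 6.29 × 7.737 ≈ 48.7 kt.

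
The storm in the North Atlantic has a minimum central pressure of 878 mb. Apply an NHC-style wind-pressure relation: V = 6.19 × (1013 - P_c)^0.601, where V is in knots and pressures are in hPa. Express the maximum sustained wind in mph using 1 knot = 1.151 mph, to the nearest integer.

136 mph

ΔP = 1013 − 878 = 135 mb.
V ≈ 6.19 × 135^0.601 = 6.19 × 19.069 ≈ 118.038 kt.
118.038 × 1.151 ≈ 135.86 mph → 136 mph.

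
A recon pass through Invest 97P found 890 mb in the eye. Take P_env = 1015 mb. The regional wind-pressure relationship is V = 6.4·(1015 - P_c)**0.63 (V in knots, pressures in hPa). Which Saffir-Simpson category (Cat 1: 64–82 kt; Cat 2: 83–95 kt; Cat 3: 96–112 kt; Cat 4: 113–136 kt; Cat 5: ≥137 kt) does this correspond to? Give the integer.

ΔP = 1015 − 890 = 125 mb.
V ≈ 6.4 × 125^0.63 = 6.4 × 20.94 ≈ 134 kt.
134 kt falls in the Category 4 band.

4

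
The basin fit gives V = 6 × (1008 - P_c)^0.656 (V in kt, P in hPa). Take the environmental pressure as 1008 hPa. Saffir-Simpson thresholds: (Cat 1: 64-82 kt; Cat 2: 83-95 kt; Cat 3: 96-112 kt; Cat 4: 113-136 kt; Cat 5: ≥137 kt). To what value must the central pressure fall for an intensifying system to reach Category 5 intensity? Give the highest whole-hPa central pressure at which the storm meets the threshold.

Category 5 begins at V = 137 kt.
Required ΔP = (137/6)^(1/0.656) = 22.833^1.524 ≈ 117.76 hPa.
P_c ≤ 1008 − 117.76 = 890.24, so the highest integer P_c is 890 hPa.

890 hPa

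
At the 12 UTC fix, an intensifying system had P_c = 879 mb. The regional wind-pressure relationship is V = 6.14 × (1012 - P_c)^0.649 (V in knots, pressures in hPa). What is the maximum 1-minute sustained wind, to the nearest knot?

147 kt

ΔP = 1012 − 879 = 133 mb.
133^0.649 ≈ 23.899.
V ≈ 6.14 × 23.899 ≈ 146.7 kt.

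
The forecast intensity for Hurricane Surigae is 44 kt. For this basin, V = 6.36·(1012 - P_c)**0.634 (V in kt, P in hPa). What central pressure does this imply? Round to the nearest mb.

ΔP = (V / 6.36)^(1/0.634) = (44/6.36)^1.577.
44/6.36 = 6.918; 6.918^1.577 ≈ 21.13 mb.
P_c = 1012 − 21.13 = 990.87 ≈ 991 mb.

991 mb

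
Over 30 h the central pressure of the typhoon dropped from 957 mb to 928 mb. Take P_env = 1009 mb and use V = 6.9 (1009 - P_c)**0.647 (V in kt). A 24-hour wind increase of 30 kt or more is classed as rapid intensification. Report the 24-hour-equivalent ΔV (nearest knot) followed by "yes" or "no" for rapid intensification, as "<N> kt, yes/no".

24 kt, no

V₁: ΔP = 52, V ≈ 6.9 × 52^0.647 ≈ 88.94 kt.
V₂: ΔP = 81, V ≈ 6.9 × 81^0.647 ≈ 118.48 kt.
ΔV over 30 h = 29.54 kt → 24 h equivalent = 29.54 × 24/30 ≈ 23.63 kt.
24 kt < 30 kt ⇒ not rapid intensification.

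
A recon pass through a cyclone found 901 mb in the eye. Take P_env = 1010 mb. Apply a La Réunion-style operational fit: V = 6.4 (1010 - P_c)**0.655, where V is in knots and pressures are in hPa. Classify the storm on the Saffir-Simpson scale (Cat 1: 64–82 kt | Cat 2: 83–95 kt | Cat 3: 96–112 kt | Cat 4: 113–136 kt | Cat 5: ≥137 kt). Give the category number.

ΔP = 1010 − 901 = 109 mb.
V ≈ 6.4 × 109^0.655 = 6.4 × 21.60 ≈ 138 kt.
138 kt falls in the Category 5 band.

5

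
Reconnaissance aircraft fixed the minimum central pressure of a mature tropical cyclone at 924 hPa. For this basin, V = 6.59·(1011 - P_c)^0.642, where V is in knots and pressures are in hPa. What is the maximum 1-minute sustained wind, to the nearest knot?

ΔP = 1011 − 924 = 87 hPa.
87^0.642 ≈ 17.586.
V ≈ 6.59 × 17.586 ≈ 115.9 kt.

116 kt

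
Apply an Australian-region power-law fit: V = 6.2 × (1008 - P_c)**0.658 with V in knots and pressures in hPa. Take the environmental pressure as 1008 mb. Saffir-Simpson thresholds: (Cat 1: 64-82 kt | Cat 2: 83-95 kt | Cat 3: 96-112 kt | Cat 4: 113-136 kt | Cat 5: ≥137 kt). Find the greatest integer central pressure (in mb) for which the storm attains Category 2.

956 mb

Category 2 begins at V = 83 kt.
Required ΔP = (83/6.2)^(1/0.658) = 13.387^1.520 ≈ 51.56 mb.
P_c ≤ 1008 − 51.56 = 956.44, so the highest integer P_c is 956 mb.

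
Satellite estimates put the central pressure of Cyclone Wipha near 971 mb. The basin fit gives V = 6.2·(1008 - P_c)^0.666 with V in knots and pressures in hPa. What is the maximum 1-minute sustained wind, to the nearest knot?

69 kt

ΔP = 1008 − 971 = 37 mb.
37^0.666 ≈ 11.077.
V ≈ 6.2 × 11.077 ≈ 68.7 kt.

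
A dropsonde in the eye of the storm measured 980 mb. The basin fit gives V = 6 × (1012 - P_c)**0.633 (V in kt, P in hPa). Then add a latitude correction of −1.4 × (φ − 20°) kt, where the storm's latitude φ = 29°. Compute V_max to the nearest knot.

ΔP = 1012 − 980 = 32 mb.
32^0.633 ≈ 8.969.
V ≈ 6 × 8.969 ≈ 53.8 kt.
Latitude correction: −1.4 × (29 − 20) = -12.6 kt.
Corrected V ≈ 41.2 kt → 41 kt.

41 kt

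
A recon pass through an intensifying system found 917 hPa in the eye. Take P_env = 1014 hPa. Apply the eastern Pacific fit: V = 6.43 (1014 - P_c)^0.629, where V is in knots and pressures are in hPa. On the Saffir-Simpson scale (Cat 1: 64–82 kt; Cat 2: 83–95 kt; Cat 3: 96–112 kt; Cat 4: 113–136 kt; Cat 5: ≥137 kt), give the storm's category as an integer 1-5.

4

ΔP = 1014 − 917 = 97 hPa.
V ≈ 6.43 × 97^0.629 = 6.43 × 17.77 ≈ 114 kt.
114 kt falls in the Category 4 band.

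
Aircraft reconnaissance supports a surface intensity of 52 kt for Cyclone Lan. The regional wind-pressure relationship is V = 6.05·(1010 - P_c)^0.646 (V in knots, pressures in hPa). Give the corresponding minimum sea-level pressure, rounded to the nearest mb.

982 mb

ΔP = (V / 6.05)^(1/0.646) = (52/6.05)^1.548.
52/6.05 = 8.595; 8.595^1.548 ≈ 27.94 mb.
P_c = 1010 − 27.94 = 982.06 ≈ 982 mb.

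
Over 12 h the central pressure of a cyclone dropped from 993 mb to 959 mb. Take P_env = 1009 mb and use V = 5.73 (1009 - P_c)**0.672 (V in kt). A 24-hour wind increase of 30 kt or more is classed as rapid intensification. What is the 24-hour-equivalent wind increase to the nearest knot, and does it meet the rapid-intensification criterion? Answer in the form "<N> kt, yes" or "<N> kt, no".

V₁: ΔP = 16, V ≈ 5.73 × 16^0.672 ≈ 36.93 kt.
V₂: ΔP = 50, V ≈ 5.73 × 50^0.672 ≈ 79.41 kt.
ΔV over 12 h = 42.48 kt → 24 h equivalent = 42.48 × 24/12 ≈ 84.96 kt.
85 kt ≥ 30 kt ⇒ rapid intensification.

85 kt, yes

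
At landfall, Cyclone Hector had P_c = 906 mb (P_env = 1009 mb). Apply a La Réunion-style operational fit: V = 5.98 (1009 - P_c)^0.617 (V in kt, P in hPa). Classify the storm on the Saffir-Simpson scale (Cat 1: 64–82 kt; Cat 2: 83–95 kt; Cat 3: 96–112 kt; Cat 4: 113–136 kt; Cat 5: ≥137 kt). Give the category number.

3

ΔP = 1009 − 906 = 103 mb.
V ≈ 5.98 × 103^0.617 = 5.98 × 17.46 ≈ 104 kt.
104 kt falls in the Category 3 band.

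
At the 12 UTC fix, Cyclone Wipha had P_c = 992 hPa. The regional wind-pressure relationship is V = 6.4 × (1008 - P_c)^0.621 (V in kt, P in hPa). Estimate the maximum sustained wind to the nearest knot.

ΔP = 1008 − 992 = 16 hPa.
16^0.621 ≈ 5.594.
V ≈ 6.4 × 5.594 ≈ 35.8 kt.

36 kt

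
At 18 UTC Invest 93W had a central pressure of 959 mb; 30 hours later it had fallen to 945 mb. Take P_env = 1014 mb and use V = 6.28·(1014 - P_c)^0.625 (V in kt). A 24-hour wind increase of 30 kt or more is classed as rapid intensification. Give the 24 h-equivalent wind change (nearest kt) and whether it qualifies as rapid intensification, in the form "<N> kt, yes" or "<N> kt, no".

V₁: ΔP = 55, V ≈ 6.28 × 55^0.625 ≈ 76.86 kt.
V₂: ΔP = 69, V ≈ 6.28 × 69^0.625 ≈ 88.56 kt.
ΔV over 30 h = 11.70 kt → 24 h equivalent = 11.70 × 24/30 ≈ 9.36 kt.
9 kt < 30 kt ⇒ not rapid intensification.

9 kt, no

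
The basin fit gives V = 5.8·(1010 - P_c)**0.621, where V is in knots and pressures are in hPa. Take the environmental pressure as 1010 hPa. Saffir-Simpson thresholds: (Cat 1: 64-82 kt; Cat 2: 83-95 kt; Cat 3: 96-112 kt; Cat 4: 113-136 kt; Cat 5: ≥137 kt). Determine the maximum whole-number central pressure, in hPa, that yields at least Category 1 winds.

962 hPa

Category 1 begins at V = 64 kt.
Required ΔP = (64/5.8)^(1/0.621) = 11.034^1.610 ≈ 47.77 hPa.
P_c ≤ 1010 − 47.77 = 962.23, so the highest integer P_c is 962 hPa.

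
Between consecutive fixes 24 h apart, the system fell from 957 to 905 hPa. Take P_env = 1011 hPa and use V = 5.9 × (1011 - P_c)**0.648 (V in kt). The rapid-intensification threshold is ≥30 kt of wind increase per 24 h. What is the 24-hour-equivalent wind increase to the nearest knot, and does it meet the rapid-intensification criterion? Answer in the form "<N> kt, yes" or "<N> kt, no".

V₁: ΔP = 54, V ≈ 5.9 × 54^0.648 ≈ 78.24 kt.
V₂: ΔP = 106, V ≈ 5.9 × 106^0.648 ≈ 121.13 kt.
ΔV over 24 h = 42.89 kt → 24 h equivalent = 42.89 × 24/24 ≈ 42.89 kt.
43 kt ≥ 30 kt ⇒ rapid intensification.

43 kt, yes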